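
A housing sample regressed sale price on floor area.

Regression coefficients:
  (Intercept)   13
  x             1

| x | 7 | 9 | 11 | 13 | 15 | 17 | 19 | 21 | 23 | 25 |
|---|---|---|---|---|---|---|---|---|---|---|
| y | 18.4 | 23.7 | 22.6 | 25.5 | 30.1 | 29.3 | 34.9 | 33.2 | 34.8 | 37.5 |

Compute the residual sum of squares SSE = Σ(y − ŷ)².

SSE = 23.3

x=7: ŷ = 13 + 7 = 20; e = 18.4 − 20 = -1.6
x=9: ŷ = 13 + 9 = 22; e = 23.7 − 22 = 1.7
x=11: ŷ = 13 + 11 = 24; e = 22.6 − 24 = -1.4
x=13: ŷ = 13 + 13 = 26; e = 25.5 − 26 = -0.5
x=15: ŷ = 13 + 15 = 28; e = 30.1 − 28 = 2.1
x=17: ŷ = 13 + 17 = 30; e = 29.3 − 30 = -0.7
x=19: ŷ = 13 + 19 = 32; e = 34.9 − 32 = 2.9
x=21: ŷ = 13 + 21 = 34; e = 33.2 − 34 = -0.8
x=23: ŷ = 13 + 23 = 36; e = 34.8 − 36 = -1.2
x=25: ŷ = 13 + 25 = 38; e = 37.5 − 38 = -0.5
SSE = 2.56 + 2.89 + 1.96 + 0.25 + 4.41 + 0.49 + 8.41 + 0.64 + 1.44 + 0.25 = 23.3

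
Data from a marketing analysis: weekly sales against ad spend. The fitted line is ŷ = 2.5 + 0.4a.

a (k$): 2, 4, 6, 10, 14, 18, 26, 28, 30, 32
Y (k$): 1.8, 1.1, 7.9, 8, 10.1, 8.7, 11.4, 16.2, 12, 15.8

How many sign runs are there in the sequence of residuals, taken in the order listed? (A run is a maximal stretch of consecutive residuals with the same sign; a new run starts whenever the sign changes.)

6 runs

a=2: ŷ = 2.5 + 0.4·2 = 3.3; e = 1.8 − 3.3 = -1.5
a=4: ŷ = 2.5 + 0.4·4 = 4.1; e = 1.1 − 4.1 = -3
a=6: ŷ = 2.5 + 0.4·6 = 4.9; e = 7.9 − 4.9 = 3
a=10: ŷ = 2.5 + 0.4·10 = 6.5; e = 8 − 6.5 = 1.5
a=14: ŷ = 2.5 + 0.4·14 = 8.1; e = 10.1 − 8.1 = 2
a=18: ŷ = 2.5 + 0.4·18 = 9.7; e = 8.7 − 9.7 = -1
a=26: ŷ = 2.5 + 0.4·26 = 12.9; e = 11.4 − 12.9 = -1.5
a=28: ŷ = 2.5 + 0.4·28 = 13.7; e = 16.2 − 13.7 = 2.5
a=30: ŷ = 2.5 + 0.4·30 = 14.5; e = 12 − 14.5 = -2.5
a=32: ŷ = 2.5 + 0.4·32 = 15.3; e = 15.8 − 15.3 = 0.5
Signs: − − + + + − − + − +
Runs: −×2, +×3, −×2, +×1, −×1, +×1 → 6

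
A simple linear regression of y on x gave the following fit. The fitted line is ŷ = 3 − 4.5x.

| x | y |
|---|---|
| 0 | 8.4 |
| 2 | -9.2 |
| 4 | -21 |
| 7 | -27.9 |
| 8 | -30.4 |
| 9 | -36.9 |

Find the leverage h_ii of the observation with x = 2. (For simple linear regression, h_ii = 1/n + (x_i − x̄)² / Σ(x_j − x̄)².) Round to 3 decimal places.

x̄ = (0 + 2 + 4 + 7 + 8 + 9)/6 = 5
Σ(x − x̄)² = 25 + 9 + 1 + 4 + 9 + 16 = 64
h = 1/6 + (-3)²/64 = 0.166667 + 0.140625 = 0.307

h = 0.307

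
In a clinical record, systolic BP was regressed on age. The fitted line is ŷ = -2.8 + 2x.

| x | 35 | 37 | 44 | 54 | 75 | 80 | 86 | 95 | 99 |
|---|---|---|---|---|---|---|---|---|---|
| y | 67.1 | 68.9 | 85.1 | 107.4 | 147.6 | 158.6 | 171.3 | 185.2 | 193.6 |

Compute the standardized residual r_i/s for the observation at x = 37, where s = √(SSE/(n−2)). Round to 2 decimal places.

x=35: ŷ = -2.8 + 2·35 = 67.2; r = 67.1 − 67.2 = -0.1
x=37: ŷ = -2.8 + 2·37 = 71.2; r = 68.9 − 71.2 = -2.3
x=44: ŷ = -2.8 + 2·44 = 85.2; r = 85.1 − 85.2 = -0.1
x=54: ŷ = -2.8 + 2·54 = 105.2; r = 107.4 − 105.2 = 2.2
x=75: ŷ = -2.8 + 2·75 = 147.2; r = 147.6 − 147.2 = 0.4
x=80: ŷ = -2.8 + 2·80 = 157.2; r = 158.6 − 157.2 = 1.4
x=86: ŷ = -2.8 + 2·86 = 169.2; r = 171.3 − 169.2 = 2.1
x=95: ŷ = -2.8 + 2·95 = 187.2; r = 185.2 − 187.2 = -2
x=99: ŷ = -2.8 + 2·99 = 195.2; r = 193.6 − 195.2 = -1.6
SSE = 0.01 + 5.29 + 0.01 + 4.84 + 0.16 + 1.96 + 4.41 + 4 + 2.56 = 23.24
s = √(23.24/7) = 1.82209
r/s = -2.3 / 1.82209 = -1.26

-1.26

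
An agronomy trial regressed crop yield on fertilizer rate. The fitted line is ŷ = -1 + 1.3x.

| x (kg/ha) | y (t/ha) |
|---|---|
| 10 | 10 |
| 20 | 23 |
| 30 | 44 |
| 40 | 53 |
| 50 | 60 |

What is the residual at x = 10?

r = -2

ŷ = -1 + 1.3·10 = 12
r = 10 − 12 = -2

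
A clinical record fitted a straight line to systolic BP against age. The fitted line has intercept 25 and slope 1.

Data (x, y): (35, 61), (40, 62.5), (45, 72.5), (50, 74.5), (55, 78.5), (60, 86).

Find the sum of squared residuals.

x=35: ŷ = 25 + 35 = 60; e = 61 − 60 = 1
x=40: ŷ = 25 + 40 = 65; e = 62.5 − 65 = -2.5
x=45: ŷ = 25 + 45 = 70; e = 72.5 − 70 = 2.5
x=50: ŷ = 25 + 50 = 75; e = 74.5 − 75 = -0.5
x=55: ŷ = 25 + 55 = 80; e = 78.5 − 80 = -1.5
x=60: ŷ = 25 + 60 = 85; e = 86 − 85 = 1
SSE = 1 + 6.25 + 6.25 + 0.25 + 2.25 + 1 = 17

SSE = 17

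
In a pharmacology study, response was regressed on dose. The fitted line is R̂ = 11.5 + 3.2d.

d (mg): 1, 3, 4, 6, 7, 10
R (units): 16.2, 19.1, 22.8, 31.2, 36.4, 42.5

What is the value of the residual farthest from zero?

e = 2.5

d=1: R̂ = 11.5 + 3.2·1 = 14.7; e = 16.2 − 14.7 = 1.5
d=3: R̂ = 11.5 + 3.2·3 = 21.1; e = 19.1 − 21.1 = -2
d=4: R̂ = 11.5 + 3.2·4 = 24.3; e = 22.8 − 24.3 = -1.5
d=6: R̂ = 11.5 + 3.2·6 = 30.7; e = 31.2 − 30.7 = 0.5
d=7: R̂ = 11.5 + 3.2·7 = 33.9; e = 36.4 − 33.9 = 2.5
d=10: R̂ = 11.5 + 3.2·10 = 43.5; e = 42.5 − 43.5 = -1
Largest |e| is 2.5 at d = 7, residual 2.5.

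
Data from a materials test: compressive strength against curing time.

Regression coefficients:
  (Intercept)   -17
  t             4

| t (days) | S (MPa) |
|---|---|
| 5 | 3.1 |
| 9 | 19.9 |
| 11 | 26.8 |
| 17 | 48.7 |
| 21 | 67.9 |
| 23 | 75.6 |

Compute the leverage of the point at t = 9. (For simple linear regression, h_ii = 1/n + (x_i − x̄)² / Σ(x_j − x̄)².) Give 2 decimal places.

t̄ = (5 + 9 + 11 + 17 + 21 + 23)/6 = 14.3333
Σ(t − t̄)² = 87.1111 + 28.4444 + 11.1111 + 7.11111 + 44.4444 + 75.1111 = 253.333
h = 1/6 + (-5.33333)²/253.333 = 0.166667 + 0.112281 = 0.28

h = 0.28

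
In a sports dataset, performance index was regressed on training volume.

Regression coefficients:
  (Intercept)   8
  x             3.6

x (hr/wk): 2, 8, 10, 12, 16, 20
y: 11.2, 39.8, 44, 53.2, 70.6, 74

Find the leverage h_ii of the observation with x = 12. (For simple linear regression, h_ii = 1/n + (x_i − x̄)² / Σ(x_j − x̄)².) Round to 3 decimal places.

x̄ = (2 + 8 + 10 + 12 + 16 + 20)/6 = 11.3333
Σ(x − x̄)² = 87.1111 + 11.1111 + 1.77778 + 0.444444 + 21.7778 + 75.1111 = 197.333
h = 1/6 + (0.666667)²/197.333 = 0.166667 + 0.00225225 = 0.169

h = 0.169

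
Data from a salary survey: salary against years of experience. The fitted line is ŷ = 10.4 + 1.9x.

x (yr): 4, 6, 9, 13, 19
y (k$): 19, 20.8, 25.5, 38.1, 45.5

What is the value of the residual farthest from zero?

x=4: ŷ = 10.4 + 1.9·4 = 18; e = 19 − 18 = 1
x=6: ŷ = 10.4 + 1.9·6 = 21.8; e = 20.8 − 21.8 = -1
x=9: ŷ = 10.4 + 1.9·9 = 27.5; e = 25.5 − 27.5 = -2
x=13: ŷ = 10.4 + 1.9·13 = 35.1; e = 38.1 − 35.1 = 3
x=19: ŷ = 10.4 + 1.9·19 = 46.5; e = 45.5 − 46.5 = -1
Largest |e| is 3 at x = 13, residual 3.

e = 3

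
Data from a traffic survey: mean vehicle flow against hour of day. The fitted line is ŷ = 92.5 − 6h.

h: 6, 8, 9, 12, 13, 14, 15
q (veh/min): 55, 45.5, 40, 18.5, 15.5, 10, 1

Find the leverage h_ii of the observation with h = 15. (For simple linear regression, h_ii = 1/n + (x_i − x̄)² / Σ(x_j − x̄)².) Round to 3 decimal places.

h̄ = (6 + 8 + 9 + 12 + 13 + 14 + 15)/7 = 11
Σ(h − h̄)² = 25 + 9 + 4 + 1 + 4 + 9 + 16 = 68
h = 1/7 + (4)²/68 = 0.142857 + 0.235294 = 0.378

h = 0.378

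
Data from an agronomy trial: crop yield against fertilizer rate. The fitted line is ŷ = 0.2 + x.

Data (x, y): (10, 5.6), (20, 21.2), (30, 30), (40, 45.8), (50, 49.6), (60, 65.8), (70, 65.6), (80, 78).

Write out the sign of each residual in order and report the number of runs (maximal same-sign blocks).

x=10: ŷ = 0.2 + 10 = 10.2; e = 5.6 − 10.2 = -4.6
x=20: ŷ = 0.2 + 20 = 20.2; e = 21.2 − 20.2 = 1
x=30: ŷ = 0.2 + 30 = 30.2; e = 30 − 30.2 = -0.2
x=40: ŷ = 0.2 + 40 = 40.2; e = 45.8 − 40.2 = 5.6
x=50: ŷ = 0.2 + 50 = 50.2; e = 49.6 − 50.2 = -0.6
x=60: ŷ = 0.2 + 60 = 60.2; e = 65.8 − 60.2 = 5.6
x=70: ŷ = 0.2 + 70 = 70.2; e = 65.6 − 70.2 = -4.6
x=80: ŷ = 0.2 + 80 = 80.2; e = 78 − 80.2 = -2.2
Signs: − + − + − + − −
Runs: −×1, +×1, −×1, +×1, −×1, +×1, −×2 → 7

7 runs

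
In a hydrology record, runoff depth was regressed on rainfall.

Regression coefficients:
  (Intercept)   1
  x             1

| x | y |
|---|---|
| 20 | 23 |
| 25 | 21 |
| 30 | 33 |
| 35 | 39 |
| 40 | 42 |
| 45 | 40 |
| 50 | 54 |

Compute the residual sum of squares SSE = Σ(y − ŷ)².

SSE = 88

x=20: ŷ = 1 + 20 = 21; r = 23 − 21 = 2
x=25: ŷ = 1 + 25 = 26; r = 21 − 26 = -5
x=30: ŷ = 1 + 30 = 31; r = 33 − 31 = 2
x=35: ŷ = 1 + 35 = 36; r = 39 − 36 = 3
x=40: ŷ = 1 + 40 = 41; r = 42 − 41 = 1
x=45: ŷ = 1 + 45 = 46; r = 40 − 46 = -6
x=50: ŷ = 1 + 50 = 51; r = 54 − 51 = 3
SSE = 4 + 25 + 4 + 9 + 1 + 36 + 9 = 88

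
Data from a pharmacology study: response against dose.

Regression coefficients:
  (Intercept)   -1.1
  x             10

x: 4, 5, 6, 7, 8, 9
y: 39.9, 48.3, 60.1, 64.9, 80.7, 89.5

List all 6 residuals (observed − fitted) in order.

x=4: ŷ = -1.1 + 10·4 = 38.9; r = 39.9 − 38.9 = 1
x=5: ŷ = -1.1 + 10·5 = 48.9; r = 48.3 − 48.9 = -0.6
x=6: ŷ = -1.1 + 10·6 = 58.9; r = 60.1 − 58.9 = 1.2
x=7: ŷ = -1.1 + 10·7 = 68.9; r = 64.9 − 68.9 = -4
x=8: ŷ = -1.1 + 10·8 = 78.9; r = 80.7 − 78.9 = 1.8
x=9: ŷ = -1.1 + 10·9 = 88.9; r = 89.5 − 88.9 = 0.6

1, -0.6, 1.2, -4, 1.8, 0.6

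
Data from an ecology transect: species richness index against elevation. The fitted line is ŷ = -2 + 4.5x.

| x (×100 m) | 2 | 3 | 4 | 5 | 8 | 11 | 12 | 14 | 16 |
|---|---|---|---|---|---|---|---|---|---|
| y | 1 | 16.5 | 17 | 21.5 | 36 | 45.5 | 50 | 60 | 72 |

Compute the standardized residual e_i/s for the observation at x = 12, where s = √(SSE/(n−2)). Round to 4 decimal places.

x=2: ŷ = -2 + 4.5·2 = 7; e = 1 − 7 = -6
x=3: ŷ = -2 + 4.5·3 = 11.5; e = 16.5 − 11.5 = 5
x=4: ŷ = -2 + 4.5·4 = 16; e = 17 − 16 = 1
x=5: ŷ = -2 + 4.5·5 = 20.5; e = 21.5 − 20.5 = 1
x=8: ŷ = -2 + 4.5·8 = 34; e = 36 − 34 = 2
x=11: ŷ = -2 + 4.5·11 = 47.5; e = 45.5 − 47.5 = -2
x=12: ŷ = -2 + 4.5·12 = 52; e = 50 − 52 = -2
x=14: ŷ = -2 + 4.5·14 = 61; e = 60 − 61 = -1
x=16: ŷ = -2 + 4.5·16 = 70; e = 72 − 70 = 2
SSE = 36 + 25 + 1 + 1 + 4 + 4 + 4 + 1 + 4 = 80
s = √(80/7) = 3.38062
e/s = -2 / 3.38062 = -0.5916

-0.5916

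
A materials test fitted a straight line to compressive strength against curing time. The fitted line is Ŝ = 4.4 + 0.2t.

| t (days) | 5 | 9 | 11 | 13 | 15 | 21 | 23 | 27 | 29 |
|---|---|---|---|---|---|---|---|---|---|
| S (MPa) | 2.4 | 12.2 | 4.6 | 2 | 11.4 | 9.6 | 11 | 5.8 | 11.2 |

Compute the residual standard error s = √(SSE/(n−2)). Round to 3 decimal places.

s = 4.000

t=5: Ŝ = 4.4 + 0.2·5 = 5.4; e = 2.4 − 5.4 = -3
t=9: Ŝ = 4.4 + 0.2·9 = 6.2; e = 12.2 − 6.2 = 6
t=11: Ŝ = 4.4 + 0.2·11 = 6.6; e = 4.6 − 6.6 = -2
t=13: Ŝ = 4.4 + 0.2·13 = 7; e = 2 − 7 = -5
t=15: Ŝ = 4.4 + 0.2·15 = 7.4; e = 11.4 − 7.4 = 4
t=21: Ŝ = 4.4 + 0.2·21 = 8.6; e = 9.6 − 8.6 = 1
t=23: Ŝ = 4.4 + 0.2·23 = 9; e = 11 − 9 = 2
t=27: Ŝ = 4.4 + 0.2·27 = 9.8; e = 5.8 − 9.8 = -4
t=29: Ŝ = 4.4 + 0.2·29 = 10.2; e = 11.2 − 10.2 = 1
SSE = 9 + 36 + 4 + 25 + 16 + 1 + 4 + 16 + 1 = 112
s = √(112/7) = √16 ≈ 4.000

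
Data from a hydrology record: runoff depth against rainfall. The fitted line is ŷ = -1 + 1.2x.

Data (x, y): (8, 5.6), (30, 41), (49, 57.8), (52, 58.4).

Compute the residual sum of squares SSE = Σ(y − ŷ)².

x=8: ŷ = -1 + 1.2·8 = 8.6; r = 5.6 − 8.6 = -3
x=30: ŷ = -1 + 1.2·30 = 35; r = 41 − 35 = 6
x=49: ŷ = -1 + 1.2·49 = 57.8; r = 57.8 − 57.8 = 0
x=52: ŷ = -1 + 1.2·52 = 61.4; r = 58.4 − 61.4 = -3
SSE = 9 + 36 + 0 + 9 = 54

SSE = 54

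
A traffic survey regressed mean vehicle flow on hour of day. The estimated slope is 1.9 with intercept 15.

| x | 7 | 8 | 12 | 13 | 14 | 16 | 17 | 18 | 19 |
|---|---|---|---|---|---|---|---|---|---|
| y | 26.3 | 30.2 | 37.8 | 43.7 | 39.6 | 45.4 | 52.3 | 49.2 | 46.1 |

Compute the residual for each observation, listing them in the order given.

-2, 0, 0, 4, -2, 0, 5, 0, -5

x=7: ŷ = 15 + 1.9·7 = 28.3; r = 26.3 − 28.3 = -2
x=8: ŷ = 15 + 1.9·8 = 30.2; r = 30.2 − 30.2 = 0
x=12: ŷ = 15 + 1.9·12 = 37.8; r = 37.8 − 37.8 = 0
x=13: ŷ = 15 + 1.9·13 = 39.7; r = 43.7 − 39.7 = 4
x=14: ŷ = 15 + 1.9·14 = 41.6; r = 39.6 − 41.6 = -2
x=16: ŷ = 15 + 1.9·16 = 45.4; r = 45.4 − 45.4 = 0
x=17: ŷ = 15 + 1.9·17 = 47.3; r = 52.3 − 47.3 = 5
x=18: ŷ = 15 + 1.9·18 = 49.2; r = 49.2 − 49.2 = 0
x=19: ŷ = 15 + 1.9·19 = 51.1; r = 46.1 − 51.1 = -5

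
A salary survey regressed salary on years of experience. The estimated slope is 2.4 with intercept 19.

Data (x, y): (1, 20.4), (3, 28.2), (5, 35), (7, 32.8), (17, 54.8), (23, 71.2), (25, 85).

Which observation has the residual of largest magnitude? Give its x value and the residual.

x = 25, e = 6

x=1: ŷ = 19 + 2.4·1 = 21.4; e = 20.4 − 21.4 = -1
x=3: ŷ = 19 + 2.4·3 = 26.2; e = 28.2 − 26.2 = 2
x=5: ŷ = 19 + 2.4·5 = 31; e = 35 − 31 = 4
x=7: ŷ = 19 + 2.4·7 = 35.8; e = 32.8 − 35.8 = -3
x=17: ŷ = 19 + 2.4·17 = 59.8; e = 54.8 − 59.8 = -5
x=23: ŷ = 19 + 2.4·23 = 74.2; e = 71.2 − 74.2 = -3
x=25: ŷ = 19 + 2.4·25 = 79; e = 85 − 79 = 6
Largest |e| is 6 at x = 25, residual 6.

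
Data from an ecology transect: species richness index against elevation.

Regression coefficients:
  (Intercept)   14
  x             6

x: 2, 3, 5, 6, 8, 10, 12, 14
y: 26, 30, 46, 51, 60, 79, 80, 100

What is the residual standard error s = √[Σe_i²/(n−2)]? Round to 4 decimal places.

x=2: ŷ = 14 + 6·2 = 26; e = 26 − 26 = 0
x=3: ŷ = 14 + 6·3 = 32; e = 30 − 32 = -2
x=5: ŷ = 14 + 6·5 = 44; e = 46 − 44 = 2
x=6: ŷ = 14 + 6·6 = 50; e = 51 − 50 = 1
x=8: ŷ = 14 + 6·8 = 62; e = 60 − 62 = -2
x=10: ŷ = 14 + 6·10 = 74; e = 79 − 74 = 5
x=12: ŷ = 14 + 6·12 = 86; e = 80 − 86 = -6
x=14: ŷ = 14 + 6·14 = 98; e = 100 − 98 = 2
SSE = 0 + 4 + 4 + 1 + 4 + 25 + 36 + 4 = 78
s = √(78/6) = √13 ≈ 3.6056

s = 3.6056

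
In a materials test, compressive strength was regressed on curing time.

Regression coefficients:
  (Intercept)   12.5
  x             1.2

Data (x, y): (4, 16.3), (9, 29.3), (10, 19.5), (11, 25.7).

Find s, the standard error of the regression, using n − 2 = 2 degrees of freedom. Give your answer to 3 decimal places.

x=4: ŷ = 12.5 + 1.2·4 = 17.3; e = 16.3 − 17.3 = -1
x=9: ŷ = 12.5 + 1.2·9 = 23.3; e = 29.3 − 23.3 = 6
x=10: ŷ = 12.5 + 1.2·10 = 24.5; e = 19.5 − 24.5 = -5
x=11: ŷ = 12.5 + 1.2·11 = 25.7; e = 25.7 − 25.7 = 0
SSE = 1 + 36 + 25 + 0 = 62
s = √(62/2) = √31 ≈ 5.568

s = 5.568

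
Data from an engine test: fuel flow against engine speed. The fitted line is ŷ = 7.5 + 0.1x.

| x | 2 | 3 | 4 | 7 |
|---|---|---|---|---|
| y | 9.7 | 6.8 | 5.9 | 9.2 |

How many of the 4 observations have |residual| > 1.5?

x=2: ŷ = 7.5 + 0.1·2 = 7.7; r = 9.7 − 7.7 = 2
x=3: ŷ = 7.5 + 0.1·3 = 7.8; r = 6.8 − 7.8 = -1
x=4: ŷ = 7.5 + 0.1·4 = 7.9; r = 5.9 − 7.9 = -2
x=7: ŷ = 7.5 + 0.1·7 = 8.2; r = 9.2 − 8.2 = 1
|r| > 1.5: x=2 (|r|=2), x=4 (|r|=2) → 2

2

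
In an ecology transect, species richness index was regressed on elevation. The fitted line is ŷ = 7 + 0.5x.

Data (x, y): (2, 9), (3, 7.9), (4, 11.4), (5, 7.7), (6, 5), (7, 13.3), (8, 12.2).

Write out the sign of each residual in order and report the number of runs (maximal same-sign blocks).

5 runs

x=2: ŷ = 7 + 0.5·2 = 8; e = 9 − 8 = 1
x=3: ŷ = 7 + 0.5·3 = 8.5; e = 7.9 − 8.5 = -0.6
x=4: ŷ = 7 + 0.5·4 = 9; e = 11.4 − 9 = 2.4
x=5: ŷ = 7 + 0.5·5 = 9.5; e = 7.7 − 9.5 = -1.8
x=6: ŷ = 7 + 0.5·6 = 10; e = 5 − 10 = -5
x=7: ŷ = 7 + 0.5·7 = 10.5; e = 13.3 − 10.5 = 2.8
x=8: ŷ = 7 + 0.5·8 = 11; e = 12.2 − 11 = 1.2
Signs: + − + − − + +
Runs: +×1, −×1, +×1, −×2, +×2 → 5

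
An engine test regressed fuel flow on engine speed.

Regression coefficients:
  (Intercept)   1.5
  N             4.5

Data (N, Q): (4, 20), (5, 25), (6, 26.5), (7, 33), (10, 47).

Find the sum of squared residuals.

SSE = 5.5

N=4: Q̂ = 1.5 + 4.5·4 = 19.5; r = 20 − 19.5 = 0.5
N=5: Q̂ = 1.5 + 4.5·5 = 24; r = 25 − 24 = 1
N=6: Q̂ = 1.5 + 4.5·6 = 28.5; r = 26.5 − 28.5 = -2
N=7: Q̂ = 1.5 + 4.5·7 = 33; r = 33 − 33 = 0
N=10: Q̂ = 1.5 + 4.5·10 = 46.5; r = 47 − 46.5 = 0.5
SSE = 0.25 + 1 + 4 + 0 + 0.25 = 5.5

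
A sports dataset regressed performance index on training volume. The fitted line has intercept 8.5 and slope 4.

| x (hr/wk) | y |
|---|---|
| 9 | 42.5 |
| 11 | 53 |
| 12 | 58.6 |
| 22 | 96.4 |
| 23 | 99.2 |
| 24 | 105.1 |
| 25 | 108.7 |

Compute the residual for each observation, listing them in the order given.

-2, 0.5, 2.1, -0.1, -1.3, 0.6, 0.2

x=9: ŷ = 8.5 + 4·9 = 44.5; r = 42.5 − 44.5 = -2
x=11: ŷ = 8.5 + 4·11 = 52.5; r = 53 − 52.5 = 0.5
x=12: ŷ = 8.5 + 4·12 = 56.5; r = 58.6 − 56.5 = 2.1
x=22: ŷ = 8.5 + 4·22 = 96.5; r = 96.4 − 96.5 = -0.1
x=23: ŷ = 8.5 + 4·23 = 100.5; r = 99.2 − 100.5 = -1.3
x=24: ŷ = 8.5 + 4·24 = 104.5; r = 105.1 − 104.5 = 0.6
x=25: ŷ = 8.5 + 4·25 = 108.5; r = 108.7 − 108.5 = 0.2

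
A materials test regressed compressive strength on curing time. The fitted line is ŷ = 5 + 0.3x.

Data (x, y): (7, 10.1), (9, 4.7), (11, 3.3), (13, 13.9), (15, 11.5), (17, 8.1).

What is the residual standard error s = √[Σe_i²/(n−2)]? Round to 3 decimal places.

x=7: ŷ = 5 + 0.3·7 = 7.1; e = 10.1 − 7.1 = 3
x=9: ŷ = 5 + 0.3·9 = 7.7; e = 4.7 − 7.7 = -3
x=11: ŷ = 5 + 0.3·11 = 8.3; e = 3.3 − 8.3 = -5
x=13: ŷ = 5 + 0.3·13 = 8.9; e = 13.9 − 8.9 = 5
x=15: ŷ = 5 + 0.3·15 = 9.5; e = 11.5 − 9.5 = 2
x=17: ŷ = 5 + 0.3·17 = 10.1; e = 8.1 − 10.1 = -2
SSE = 9 + 9 + 25 + 25 + 4 + 4 = 76
s = √(76/4) = √19 ≈ 4.359

s = 4.359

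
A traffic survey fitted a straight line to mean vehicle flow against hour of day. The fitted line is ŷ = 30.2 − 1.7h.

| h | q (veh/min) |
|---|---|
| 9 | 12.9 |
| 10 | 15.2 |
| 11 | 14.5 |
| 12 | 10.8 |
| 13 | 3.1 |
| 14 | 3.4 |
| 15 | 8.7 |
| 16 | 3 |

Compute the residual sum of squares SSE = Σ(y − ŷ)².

h=9: ŷ = 30.2 − 1.7·9 = 14.9; e = 12.9 − 14.9 = -2
h=10: ŷ = 30.2 − 1.7·10 = 13.2; e = 15.2 − 13.2 = 2
h=11: ŷ = 30.2 − 1.7·11 = 11.5; e = 14.5 − 11.5 = 3
h=12: ŷ = 30.2 − 1.7·12 = 9.8; e = 10.8 − 9.8 = 1
h=13: ŷ = 30.2 − 1.7·13 = 8.1; e = 3.1 − 8.1 = -5
h=14: ŷ = 30.2 − 1.7·14 = 6.4; e = 3.4 − 6.4 = -3
h=15: ŷ = 30.2 − 1.7·15 = 4.7; e = 8.7 − 4.7 = 4
h=16: ŷ = 30.2 − 1.7·16 = 3; e = 3 − 3 = 0
SSE = 4 + 4 + 9 + 1 + 25 + 9 + 16 + 0 = 68

SSE = 68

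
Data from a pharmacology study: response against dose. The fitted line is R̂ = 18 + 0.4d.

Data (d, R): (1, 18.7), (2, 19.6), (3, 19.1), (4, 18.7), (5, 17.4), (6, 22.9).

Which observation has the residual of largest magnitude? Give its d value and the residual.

d=1: R̂ = 18 + 0.4·1 = 18.4; e = 18.7 − 18.4 = 0.3
d=2: R̂ = 18 + 0.4·2 = 18.8; e = 19.6 − 18.8 = 0.8
d=3: R̂ = 18 + 0.4·3 = 19.2; e = 19.1 − 19.2 = -0.1
d=4: R̂ = 18 + 0.4·4 = 19.6; e = 18.7 − 19.6 = -0.9
d=5: R̂ = 18 + 0.4·5 = 20; e = 17.4 − 20 = -2.6
d=6: R̂ = 18 + 0.4·6 = 20.4; e = 22.9 − 20.4 = 2.5
Largest |e| is 2.6 at d = 5, residual -2.6.

d = 5, e = -2.6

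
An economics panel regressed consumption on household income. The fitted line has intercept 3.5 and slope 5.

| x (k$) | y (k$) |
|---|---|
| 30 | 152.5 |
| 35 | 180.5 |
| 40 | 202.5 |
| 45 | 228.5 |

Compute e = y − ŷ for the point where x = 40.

e = -1

ŷ = 3.5 + 5·40 = 203.5
e = 202.5 − 203.5 = -1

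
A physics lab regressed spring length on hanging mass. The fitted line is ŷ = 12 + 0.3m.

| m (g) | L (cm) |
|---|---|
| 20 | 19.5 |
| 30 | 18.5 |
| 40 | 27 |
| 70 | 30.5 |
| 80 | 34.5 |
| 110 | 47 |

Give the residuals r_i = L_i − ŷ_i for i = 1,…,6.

m=20: ŷ = 12 + 0.3·20 = 18; r = 19.5 − 18 = 1.5
m=30: ŷ = 12 + 0.3·30 = 21; r = 18.5 − 21 = -2.5
m=40: ŷ = 12 + 0.3·40 = 24; r = 27 − 24 = 3
m=70: ŷ = 12 + 0.3·70 = 33; r = 30.5 − 33 = -2.5
m=80: ŷ = 12 + 0.3·80 = 36; r = 34.5 − 36 = -1.5
m=110: ŷ = 12 + 0.3·110 = 45; r = 47 − 45 = 2

1.5, -2.5, 3, -2.5, -1.5, 2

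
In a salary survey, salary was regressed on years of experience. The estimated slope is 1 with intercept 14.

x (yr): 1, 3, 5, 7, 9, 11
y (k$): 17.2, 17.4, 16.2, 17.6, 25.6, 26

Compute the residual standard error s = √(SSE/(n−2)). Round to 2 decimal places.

s = 2.84

x=1: ŷ = 14 + 1 = 15; e = 17.2 − 15 = 2.2
x=3: ŷ = 14 + 3 = 17; e = 17.4 − 17 = 0.4
x=5: ŷ = 14 + 5 = 19; e = 16.2 − 19 = -2.8
x=7: ŷ = 14 + 7 = 21; e = 17.6 − 21 = -3.4
x=9: ŷ = 14 + 9 = 23; e = 25.6 − 23 = 2.6
x=11: ŷ = 14 + 11 = 25; e = 26 − 25 = 1
SSE = 4.84 + 0.16 + 7.84 + 11.56 + 6.76 + 1 = 32.16
s = √(32.16/4) = √8.04 ≈ 2.84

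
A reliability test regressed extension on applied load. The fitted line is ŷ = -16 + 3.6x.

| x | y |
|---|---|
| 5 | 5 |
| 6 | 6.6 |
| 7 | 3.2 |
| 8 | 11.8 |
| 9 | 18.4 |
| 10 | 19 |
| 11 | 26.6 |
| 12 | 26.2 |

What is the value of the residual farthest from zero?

x=5: ŷ = -16 + 3.6·5 = 2; e = 5 − 2 = 3
x=6: ŷ = -16 + 3.6·6 = 5.6; e = 6.6 − 5.6 = 1
x=7: ŷ = -16 + 3.6·7 = 9.2; e = 3.2 − 9.2 = -6
x=8: ŷ = -16 + 3.6·8 = 12.8; e = 11.8 − 12.8 = -1
x=9: ŷ = -16 + 3.6·9 = 16.4; e = 18.4 − 16.4 = 2
x=10: ŷ = -16 + 3.6·10 = 20; e = 19 − 20 = -1
x=11: ŷ = -16 + 3.6·11 = 23.6; e = 26.6 − 23.6 = 3
x=12: ŷ = -16 + 3.6·12 = 27.2; e = 26.2 − 27.2 = -1
Largest |e| is 6 at x = 7, residual -6.

e = -6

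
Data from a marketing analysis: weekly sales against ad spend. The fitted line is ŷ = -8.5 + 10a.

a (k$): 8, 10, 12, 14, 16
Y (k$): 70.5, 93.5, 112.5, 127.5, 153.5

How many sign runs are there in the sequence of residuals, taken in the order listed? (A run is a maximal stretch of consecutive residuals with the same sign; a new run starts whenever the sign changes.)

4 runs

a=8: ŷ = -8.5 + 10·8 = 71.5; r = 70.5 − 71.5 = -1
a=10: ŷ = -8.5 + 10·10 = 91.5; r = 93.5 − 91.5 = 2
a=12: ŷ = -8.5 + 10·12 = 111.5; r = 112.5 − 111.5 = 1
a=14: ŷ = -8.5 + 10·14 = 131.5; r = 127.5 − 131.5 = -4
a=16: ŷ = -8.5 + 10·16 = 151.5; r = 153.5 − 151.5 = 2
Signs: − + + − +
Runs: −×1, +×2, −×1, +×1 → 4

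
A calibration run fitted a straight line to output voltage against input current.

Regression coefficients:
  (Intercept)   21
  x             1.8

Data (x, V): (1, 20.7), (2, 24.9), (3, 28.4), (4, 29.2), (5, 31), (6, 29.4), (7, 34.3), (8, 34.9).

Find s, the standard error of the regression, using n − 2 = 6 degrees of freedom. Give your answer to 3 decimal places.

s = 1.683

x=1: ŷ = 21 + 1.8·1 = 22.8; e = 20.7 − 22.8 = -2.1
x=2: ŷ = 21 + 1.8·2 = 24.6; e = 24.9 − 24.6 = 0.3
x=3: ŷ = 21 + 1.8·3 = 26.4; e = 28.4 − 26.4 = 2
x=4: ŷ = 21 + 1.8·4 = 28.2; e = 29.2 − 28.2 = 1
x=5: ŷ = 21 + 1.8·5 = 30; e = 31 − 30 = 1
x=6: ŷ = 21 + 1.8·6 = 31.8; e = 29.4 − 31.8 = -2.4
x=7: ŷ = 21 + 1.8·7 = 33.6; e = 34.3 − 33.6 = 0.7
x=8: ŷ = 21 + 1.8·8 = 35.4; e = 34.9 − 35.4 = -0.5
SSE = 4.41 + 0.09 + 4 + 1 + 1 + 5.76 + 0.49 + 0.25 = 17
s = √(17/6) = √2.83333 ≈ 1.683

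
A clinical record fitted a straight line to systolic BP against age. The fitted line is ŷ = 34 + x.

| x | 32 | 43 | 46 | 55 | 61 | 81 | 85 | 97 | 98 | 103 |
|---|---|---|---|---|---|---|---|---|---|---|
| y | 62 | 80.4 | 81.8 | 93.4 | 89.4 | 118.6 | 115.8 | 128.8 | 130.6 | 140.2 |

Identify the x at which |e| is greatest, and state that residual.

x = 61, e = -5.6

x=32: ŷ = 34 + 32 = 66; e = 62 − 66 = -4
x=43: ŷ = 34 + 43 = 77; e = 80.4 − 77 = 3.4
x=46: ŷ = 34 + 46 = 80; e = 81.8 − 80 = 1.8
x=55: ŷ = 34 + 55 = 89; e = 93.4 − 89 = 4.4
x=61: ŷ = 34 + 61 = 95; e = 89.4 − 95 = -5.6
x=81: ŷ = 34 + 81 = 115; e = 118.6 − 115 = 3.6
x=85: ŷ = 34 + 85 = 119; e = 115.8 − 119 = -3.2
x=97: ŷ = 34 + 97 = 131; e = 128.8 − 131 = -2.2
x=98: ŷ = 34 + 98 = 132; e = 130.6 − 132 = -1.4
x=103: ŷ = 34 + 103 = 137; e = 140.2 − 137 = 3.2
Largest |e| is 5.6 at x = 61, residual -5.6.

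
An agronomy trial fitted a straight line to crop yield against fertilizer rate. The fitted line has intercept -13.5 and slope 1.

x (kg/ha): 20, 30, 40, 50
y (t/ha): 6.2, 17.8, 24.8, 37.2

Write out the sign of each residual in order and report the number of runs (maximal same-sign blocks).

x=20: ŷ = -13.5 + 20 = 6.5; r = 6.2 − 6.5 = -0.3
x=30: ŷ = -13.5 + 30 = 16.5; r = 17.8 − 16.5 = 1.3
x=40: ŷ = -13.5 + 40 = 26.5; r = 24.8 − 26.5 = -1.7
x=50: ŷ = -13.5 + 50 = 36.5; r = 37.2 − 36.5 = 0.7
Signs: − + − +
Runs: −×1, +×1, −×1, +×1 → 4

4 runs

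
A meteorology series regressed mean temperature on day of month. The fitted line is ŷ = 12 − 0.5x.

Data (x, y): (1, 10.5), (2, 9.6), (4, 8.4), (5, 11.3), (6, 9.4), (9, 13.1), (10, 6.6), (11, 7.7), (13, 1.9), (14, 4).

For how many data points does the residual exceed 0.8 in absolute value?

8

x=1: ŷ = 12 − 0.5·1 = 11.5; r = 10.5 − 11.5 = -1
x=2: ŷ = 12 − 0.5·2 = 11; r = 9.6 − 11 = -1.4
x=4: ŷ = 12 − 0.5·4 = 10; r = 8.4 − 10 = -1.6
x=5: ŷ = 12 − 0.5·5 = 9.5; r = 11.3 − 9.5 = 1.8
x=6: ŷ = 12 − 0.5·6 = 9; r = 9.4 − 9 = 0.4
x=9: ŷ = 12 − 0.5·9 = 7.5; r = 13.1 − 7.5 = 5.6
x=10: ŷ = 12 − 0.5·10 = 7; r = 6.6 − 7 = -0.4
x=11: ŷ = 12 − 0.5·11 = 6.5; r = 7.7 − 6.5 = 1.2
x=13: ŷ = 12 − 0.5·13 = 5.5; r = 1.9 − 5.5 = -3.6
x=14: ŷ = 12 − 0.5·14 = 5; r = 4 − 5 = -1
|r| > 0.8: x=1 (|r|=1), x=2 (|r|=1.4), x=4 (|r|=1.6), x=5 (|r|=1.8), x=9 (|r|=5.6), x=11 (|r|=1.2), x=13 (|r|=3.6), x=14 (|r|=1) → 8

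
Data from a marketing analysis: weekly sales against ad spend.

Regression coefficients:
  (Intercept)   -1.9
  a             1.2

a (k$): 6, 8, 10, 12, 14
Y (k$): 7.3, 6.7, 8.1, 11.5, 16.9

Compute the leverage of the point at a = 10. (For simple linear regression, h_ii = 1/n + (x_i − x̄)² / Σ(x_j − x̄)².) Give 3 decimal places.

ā = (6 + 8 + 10 + 12 + 14)/5 = 10
Σ(a − ā)² = 16 + 4 + 0 + 4 + 16 = 40
h = 1/5 + (0)²/40 = 0.2 + 0 = 0.200

h = 0.200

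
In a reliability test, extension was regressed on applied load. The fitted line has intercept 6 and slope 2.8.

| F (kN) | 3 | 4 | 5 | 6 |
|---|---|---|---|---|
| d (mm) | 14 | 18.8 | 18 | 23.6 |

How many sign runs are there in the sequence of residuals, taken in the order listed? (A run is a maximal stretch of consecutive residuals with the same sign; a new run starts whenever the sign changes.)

4 runs

F=3: d̂ = 6 + 2.8·3 = 14.4; r = 14 − 14.4 = -0.4
F=4: d̂ = 6 + 2.8·4 = 17.2; r = 18.8 − 17.2 = 1.6
F=5: d̂ = 6 + 2.8·5 = 20; r = 18 − 20 = -2
F=6: d̂ = 6 + 2.8·6 = 22.8; r = 23.6 − 22.8 = 0.8
Signs: − + − +
Runs: −×1, +×1, −×1, +×1 → 4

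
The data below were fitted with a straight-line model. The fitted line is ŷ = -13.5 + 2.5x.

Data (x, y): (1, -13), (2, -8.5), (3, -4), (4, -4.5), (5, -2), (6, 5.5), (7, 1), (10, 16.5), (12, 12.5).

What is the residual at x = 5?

ŷ = -13.5 + 2.5·5 = -1
e = -2 − (-1) = -1

e = -1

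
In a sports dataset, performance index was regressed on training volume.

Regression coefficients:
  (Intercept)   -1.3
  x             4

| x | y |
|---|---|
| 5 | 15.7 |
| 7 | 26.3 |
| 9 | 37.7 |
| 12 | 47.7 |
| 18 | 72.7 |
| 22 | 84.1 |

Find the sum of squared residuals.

x=5: ŷ = -1.3 + 4·5 = 18.7; r = 15.7 − 18.7 = -3
x=7: ŷ = -1.3 + 4·7 = 26.7; r = 26.3 − 26.7 = -0.4
x=9: ŷ = -1.3 + 4·9 = 34.7; r = 37.7 − 34.7 = 3
x=12: ŷ = -1.3 + 4·12 = 46.7; r = 47.7 − 46.7 = 1
x=18: ŷ = -1.3 + 4·18 = 70.7; r = 72.7 − 70.7 = 2
x=22: ŷ = -1.3 + 4·22 = 86.7; r = 84.1 − 86.7 = -2.6
SSE = 9 + 0.16 + 9 + 1 + 4 + 6.76 = 29.92

SSE = 29.92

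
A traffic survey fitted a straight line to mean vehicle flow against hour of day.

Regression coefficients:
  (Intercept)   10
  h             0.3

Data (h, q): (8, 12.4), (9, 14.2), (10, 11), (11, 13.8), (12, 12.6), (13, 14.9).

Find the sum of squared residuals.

h=8: ŷ = 10 + 0.3·8 = 12.4; r = 12.4 − 12.4 = 0
h=9: ŷ = 10 + 0.3·9 = 12.7; r = 14.2 − 12.7 = 1.5
h=10: ŷ = 10 + 0.3·10 = 13; r = 11 − 13 = -2
h=11: ŷ = 10 + 0.3·11 = 13.3; r = 13.8 − 13.3 = 0.5
h=12: ŷ = 10 + 0.3·12 = 13.6; r = 12.6 − 13.6 = -1
h=13: ŷ = 10 + 0.3·13 = 13.9; r = 14.9 − 13.9 = 1
SSE = 0 + 2.25 + 4 + 0.25 + 1 + 1 = 8.5

SSE = 8.5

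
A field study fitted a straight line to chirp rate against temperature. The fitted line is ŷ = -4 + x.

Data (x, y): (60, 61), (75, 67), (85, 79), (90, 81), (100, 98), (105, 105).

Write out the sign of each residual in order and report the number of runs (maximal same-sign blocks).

x=60: ŷ = -4 + 60 = 56; e = 61 − 56 = 5
x=75: ŷ = -4 + 75 = 71; e = 67 − 71 = -4
x=85: ŷ = -4 + 85 = 81; e = 79 − 81 = -2
x=90: ŷ = -4 + 90 = 86; e = 81 − 86 = -5
x=100: ŷ = -4 + 100 = 96; e = 98 − 96 = 2
x=105: ŷ = -4 + 105 = 101; e = 105 − 101 = 4
Signs: + − − − + +
Runs: +×1, −×3, +×2 → 3

3 runs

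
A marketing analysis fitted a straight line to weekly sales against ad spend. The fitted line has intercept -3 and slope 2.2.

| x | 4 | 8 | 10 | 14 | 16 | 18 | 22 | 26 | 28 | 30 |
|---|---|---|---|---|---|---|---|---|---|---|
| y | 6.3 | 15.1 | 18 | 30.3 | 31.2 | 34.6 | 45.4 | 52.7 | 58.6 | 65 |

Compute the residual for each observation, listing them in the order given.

0.5, 0.5, -1, 2.5, -1, -2, 0, -1.5, 0, 2

x=4: ŷ = -3 + 2.2·4 = 5.8; r = 6.3 − 5.8 = 0.5
x=8: ŷ = -3 + 2.2·8 = 14.6; r = 15.1 − 14.6 = 0.5
x=10: ŷ = -3 + 2.2·10 = 19; r = 18 − 19 = -1
x=14: ŷ = -3 + 2.2·14 = 27.8; r = 30.3 − 27.8 = 2.5
x=16: ŷ = -3 + 2.2·16 = 32.2; r = 31.2 − 32.2 = -1
x=18: ŷ = -3 + 2.2·18 = 36.6; r = 34.6 − 36.6 = -2
x=22: ŷ = -3 + 2.2·22 = 45.4; r = 45.4 − 45.4 = 0
x=26: ŷ = -3 + 2.2·26 = 54.2; r = 52.7 − 54.2 = -1.5
x=28: ŷ = -3 + 2.2·28 = 58.6; r = 58.6 − 58.6 = 0
x=30: ŷ = -3 + 2.2·30 = 63; r = 65 − 63 = 2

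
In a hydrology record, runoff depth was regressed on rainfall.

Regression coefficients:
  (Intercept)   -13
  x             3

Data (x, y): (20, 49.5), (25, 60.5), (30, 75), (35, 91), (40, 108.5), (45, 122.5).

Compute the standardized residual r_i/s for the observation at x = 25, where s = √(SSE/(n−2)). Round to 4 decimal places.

-0.7500

x=20: ŷ = -13 + 3·20 = 47; r = 49.5 − 47 = 2.5
x=25: ŷ = -13 + 3·25 = 62; r = 60.5 − 62 = -1.5
x=30: ŷ = -13 + 3·30 = 77; r = 75 − 77 = -2
x=35: ŷ = -13 + 3·35 = 92; r = 91 − 92 = -1
x=40: ŷ = -13 + 3·40 = 107; r = 108.5 − 107 = 1.5
x=45: ŷ = -13 + 3·45 = 122; r = 122.5 − 122 = 0.5
SSE = 6.25 + 2.25 + 4 + 1 + 2.25 + 0.25 = 16
s = √(16/4) = 2
r/s = -1.5 / 2 = -0.7500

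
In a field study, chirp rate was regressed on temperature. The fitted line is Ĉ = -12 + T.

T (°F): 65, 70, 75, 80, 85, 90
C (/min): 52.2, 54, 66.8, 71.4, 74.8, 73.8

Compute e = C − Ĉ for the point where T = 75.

e = 3.8

Ĉ = -12 + 75 = 63
e = 66.8 − 63 = 3.8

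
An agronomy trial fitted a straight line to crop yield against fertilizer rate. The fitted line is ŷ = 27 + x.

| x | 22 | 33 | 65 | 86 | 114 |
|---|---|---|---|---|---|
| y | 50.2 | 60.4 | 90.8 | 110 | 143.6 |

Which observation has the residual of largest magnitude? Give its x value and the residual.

x = 86, e = -3

x=22: ŷ = 27 + 22 = 49; e = 50.2 − 49 = 1.2
x=33: ŷ = 27 + 33 = 60; e = 60.4 − 60 = 0.4
x=65: ŷ = 27 + 65 = 92; e = 90.8 − 92 = -1.2
x=86: ŷ = 27 + 86 = 113; e = 110 − 113 = -3
x=114: ŷ = 27 + 114 = 141; e = 143.6 − 141 = 2.6
Largest |e| is 3 at x = 86, residual -3.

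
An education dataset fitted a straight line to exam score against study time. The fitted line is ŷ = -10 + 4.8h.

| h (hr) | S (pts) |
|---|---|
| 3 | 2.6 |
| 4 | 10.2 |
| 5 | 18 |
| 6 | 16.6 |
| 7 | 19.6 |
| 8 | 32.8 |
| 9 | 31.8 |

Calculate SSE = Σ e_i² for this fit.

h=3: ŷ = -10 + 4.8·3 = 4.4; e = 2.6 − 4.4 = -1.8
h=4: ŷ = -10 + 4.8·4 = 9.2; e = 10.2 − 9.2 = 1
h=5: ŷ = -10 + 4.8·5 = 14; e = 18 − 14 = 4
h=6: ŷ = -10 + 4.8·6 = 18.8; e = 16.6 − 18.8 = -2.2
h=7: ŷ = -10 + 4.8·7 = 23.6; e = 19.6 − 23.6 = -4
h=8: ŷ = -10 + 4.8·8 = 28.4; e = 32.8 − 28.4 = 4.4
h=9: ŷ = -10 + 4.8·9 = 33.2; e = 31.8 − 33.2 = -1.4
SSE = 3.24 + 1 + 16 + 4.84 + 16 + 19.36 + 1.96 = 62.4

SSE = 62.4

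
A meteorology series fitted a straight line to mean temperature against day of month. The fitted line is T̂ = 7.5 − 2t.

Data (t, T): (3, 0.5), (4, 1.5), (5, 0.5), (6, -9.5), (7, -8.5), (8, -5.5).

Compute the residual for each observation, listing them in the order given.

-1, 2, 3, -5, -2, 3

t=3: T̂ = 7.5 − 2·3 = 1.5; r = 0.5 − 1.5 = -1
t=4: T̂ = 7.5 − 2·4 = -0.5; r = 1.5 − (-0.5) = 2
t=5: T̂ = 7.5 − 2·5 = -2.5; r = 0.5 − (-2.5) = 3
t=6: T̂ = 7.5 − 2·6 = -4.5; r = -9.5 − (-4.5) = -5
t=7: T̂ = 7.5 − 2·7 = -6.5; r = -8.5 − (-6.5) = -2
t=8: T̂ = 7.5 − 2·8 = -8.5; r = -5.5 − (-8.5) = 3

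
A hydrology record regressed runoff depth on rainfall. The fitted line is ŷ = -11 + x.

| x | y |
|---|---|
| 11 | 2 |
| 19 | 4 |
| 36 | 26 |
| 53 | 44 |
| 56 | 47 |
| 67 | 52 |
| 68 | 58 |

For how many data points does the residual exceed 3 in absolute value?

x=11: ŷ = -11 + 11 = 0; e = 2 − 0 = 2
x=19: ŷ = -11 + 19 = 8; e = 4 − 8 = -4
x=36: ŷ = -11 + 36 = 25; e = 26 − 25 = 1
x=53: ŷ = -11 + 53 = 42; e = 44 − 42 = 2
x=56: ŷ = -11 + 56 = 45; e = 47 − 45 = 2
x=67: ŷ = -11 + 67 = 56; e = 52 − 56 = -4
x=68: ŷ = -11 + 68 = 57; e = 58 − 57 = 1
|e| > 3: x=19 (|e|=4), x=67 (|e|=4) → 2

2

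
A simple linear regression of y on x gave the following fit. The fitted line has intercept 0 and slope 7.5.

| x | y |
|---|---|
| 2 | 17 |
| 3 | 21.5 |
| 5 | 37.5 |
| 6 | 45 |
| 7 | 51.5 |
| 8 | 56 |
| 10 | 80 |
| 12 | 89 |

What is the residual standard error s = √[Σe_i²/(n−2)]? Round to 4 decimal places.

x=2: ŷ = 7.5·2 = 15; e = 17 − 15 = 2
x=3: ŷ = 7.5·3 = 22.5; e = 21.5 − 22.5 = -1
x=5: ŷ = 7.5·5 = 37.5; e = 37.5 − 37.5 = 0
x=6: ŷ = 7.5·6 = 45; e = 45 − 45 = 0
x=7: ŷ = 7.5·7 = 52.5; e = 51.5 − 52.5 = -1
x=8: ŷ = 7.5·8 = 60; e = 56 − 60 = -4
x=10: ŷ = 7.5·10 = 75; e = 80 − 75 = 5
x=12: ŷ = 7.5·12 = 90; e = 89 − 90 = -1
SSE = 4 + 1 + 0 + 0 + 1 + 16 + 25 + 1 = 48
s = √(48/6) = √8 ≈ 2.8284

s = 2.8284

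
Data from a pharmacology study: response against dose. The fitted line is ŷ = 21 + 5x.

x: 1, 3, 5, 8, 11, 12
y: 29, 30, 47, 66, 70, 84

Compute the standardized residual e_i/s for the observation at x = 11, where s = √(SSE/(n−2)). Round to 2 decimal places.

x=1: ŷ = 21 + 5·1 = 26; e = 29 − 26 = 3
x=3: ŷ = 21 + 5·3 = 36; e = 30 − 36 = -6
x=5: ŷ = 21 + 5·5 = 46; e = 47 − 46 = 1
x=8: ŷ = 21 + 5·8 = 61; e = 66 − 61 = 5
x=11: ŷ = 21 + 5·11 = 76; e = 70 − 76 = -6
x=12: ŷ = 21 + 5·12 = 81; e = 84 − 81 = 3
SSE = 9 + 36 + 1 + 25 + 36 + 9 = 116
s = √(116/4) = 5.38516
e/s = -6 / 5.38516 = -1.11

-1.11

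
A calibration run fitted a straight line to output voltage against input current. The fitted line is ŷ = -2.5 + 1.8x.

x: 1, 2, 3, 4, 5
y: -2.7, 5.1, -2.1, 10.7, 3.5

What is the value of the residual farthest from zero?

e = 6

x=1: ŷ = -2.5 + 1.8·1 = -0.7; e = -2.7 − (-0.7) = -2
x=2: ŷ = -2.5 + 1.8·2 = 1.1; e = 5.1 − 1.1 = 4
x=3: ŷ = -2.5 + 1.8·3 = 2.9; e = -2.1 − 2.9 = -5
x=4: ŷ = -2.5 + 1.8·4 = 4.7; e = 10.7 − 4.7 = 6
x=5: ŷ = -2.5 + 1.8·5 = 6.5; e = 3.5 − 6.5 = -3
Largest |e| is 6 at x = 4, residual 6.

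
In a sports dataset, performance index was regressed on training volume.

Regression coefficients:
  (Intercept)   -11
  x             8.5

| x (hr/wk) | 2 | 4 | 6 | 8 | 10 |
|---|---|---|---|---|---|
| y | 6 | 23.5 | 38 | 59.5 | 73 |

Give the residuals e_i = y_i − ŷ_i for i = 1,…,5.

x=2: ŷ = -11 + 8.5·2 = 6; e = 6 − 6 = 0
x=4: ŷ = -11 + 8.5·4 = 23; e = 23.5 − 23 = 0.5
x=6: ŷ = -11 + 8.5·6 = 40; e = 38 − 40 = -2
x=8: ŷ = -11 + 8.5·8 = 57; e = 59.5 − 57 = 2.5
x=10: ŷ = -11 + 8.5·10 = 74; e = 73 − 74 = -1

0, 0.5, -2, 2.5, -1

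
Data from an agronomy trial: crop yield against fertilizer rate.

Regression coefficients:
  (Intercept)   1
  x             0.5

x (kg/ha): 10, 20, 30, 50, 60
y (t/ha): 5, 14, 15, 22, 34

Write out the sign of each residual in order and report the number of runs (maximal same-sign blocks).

x=10: ŷ = 1 + 0.5·10 = 6; e = 5 − 6 = -1
x=20: ŷ = 1 + 0.5·20 = 11; e = 14 − 11 = 3
x=30: ŷ = 1 + 0.5·30 = 16; e = 15 − 16 = -1
x=50: ŷ = 1 + 0.5·50 = 26; e = 22 − 26 = -4
x=60: ŷ = 1 + 0.5·60 = 31; e = 34 − 31 = 3
Signs: − + − − +
Runs: −×1, +×1, −×2, +×1 → 4

4 runs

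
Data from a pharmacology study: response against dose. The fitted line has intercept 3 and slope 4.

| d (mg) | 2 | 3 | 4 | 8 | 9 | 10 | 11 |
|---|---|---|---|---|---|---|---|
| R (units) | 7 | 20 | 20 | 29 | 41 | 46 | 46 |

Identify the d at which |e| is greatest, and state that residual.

d = 8, e = -6

d=2: ŷ = 3 + 4·2 = 11; e = 7 − 11 = -4
d=3: ŷ = 3 + 4·3 = 15; e = 20 − 15 = 5
d=4: ŷ = 3 + 4·4 = 19; e = 20 − 19 = 1
d=8: ŷ = 3 + 4·8 = 35; e = 29 − 35 = -6
d=9: ŷ = 3 + 4·9 = 39; e = 41 − 39 = 2
d=10: ŷ = 3 + 4·10 = 43; e = 46 − 43 = 3
d=11: ŷ = 3 + 4·11 = 47; e = 46 − 47 = -1
Largest |e| is 6 at d = 8, residual -6.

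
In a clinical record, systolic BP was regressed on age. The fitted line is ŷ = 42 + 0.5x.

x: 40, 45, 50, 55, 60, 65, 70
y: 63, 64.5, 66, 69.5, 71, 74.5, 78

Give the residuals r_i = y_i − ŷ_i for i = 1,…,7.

1, 0, -1, 0, -1, 0, 1

x=40: ŷ = 42 + 0.5·40 = 62; r = 63 − 62 = 1
x=45: ŷ = 42 + 0.5·45 = 64.5; r = 64.5 − 64.5 = 0
x=50: ŷ = 42 + 0.5·50 = 67; r = 66 − 67 = -1
x=55: ŷ = 42 + 0.5·55 = 69.5; r = 69.5 − 69.5 = 0
x=60: ŷ = 42 + 0.5·60 = 72; r = 71 − 72 = -1
x=65: ŷ = 42 + 0.5·65 = 74.5; r = 74.5 − 74.5 = 0
x=70: ŷ = 42 + 0.5·70 = 77; r = 78 − 77 = 1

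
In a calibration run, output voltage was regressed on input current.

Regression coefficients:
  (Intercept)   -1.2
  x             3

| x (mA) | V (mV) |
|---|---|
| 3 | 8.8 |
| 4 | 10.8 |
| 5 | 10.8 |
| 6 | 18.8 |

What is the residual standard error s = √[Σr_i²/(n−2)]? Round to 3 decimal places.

x=3: ŷ = -1.2 + 3·3 = 7.8; r = 8.8 − 7.8 = 1
x=4: ŷ = -1.2 + 3·4 = 10.8; r = 10.8 − 10.8 = 0
x=5: ŷ = -1.2 + 3·5 = 13.8; r = 10.8 − 13.8 = -3
x=6: ŷ = -1.2 + 3·6 = 16.8; r = 18.8 − 16.8 = 2
SSE = 1 + 0 + 9 + 4 = 14
s = √(14/2) = √7 ≈ 2.646

s = 2.646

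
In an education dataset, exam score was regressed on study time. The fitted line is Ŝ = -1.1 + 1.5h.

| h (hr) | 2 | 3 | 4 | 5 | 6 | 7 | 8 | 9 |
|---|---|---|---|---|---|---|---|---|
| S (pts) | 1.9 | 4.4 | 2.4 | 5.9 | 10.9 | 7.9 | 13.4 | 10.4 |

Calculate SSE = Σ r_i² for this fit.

h=2: Ŝ = -1.1 + 1.5·2 = 1.9; r = 1.9 − 1.9 = 0
h=3: Ŝ = -1.1 + 1.5·3 = 3.4; r = 4.4 − 3.4 = 1
h=4: Ŝ = -1.1 + 1.5·4 = 4.9; r = 2.4 − 4.9 = -2.5
h=5: Ŝ = -1.1 + 1.5·5 = 6.4; r = 5.9 − 6.4 = -0.5
h=6: Ŝ = -1.1 + 1.5·6 = 7.9; r = 10.9 − 7.9 = 3
h=7: Ŝ = -1.1 + 1.5·7 = 9.4; r = 7.9 − 9.4 = -1.5
h=8: Ŝ = -1.1 + 1.5·8 = 10.9; r = 13.4 − 10.9 = 2.5
h=9: Ŝ = -1.1 + 1.5·9 = 12.4; r = 10.4 − 12.4 = -2
SSE = 0 + 1 + 6.25 + 0.25 + 9 + 2.25 + 6.25 + 4 = 29

SSE = 29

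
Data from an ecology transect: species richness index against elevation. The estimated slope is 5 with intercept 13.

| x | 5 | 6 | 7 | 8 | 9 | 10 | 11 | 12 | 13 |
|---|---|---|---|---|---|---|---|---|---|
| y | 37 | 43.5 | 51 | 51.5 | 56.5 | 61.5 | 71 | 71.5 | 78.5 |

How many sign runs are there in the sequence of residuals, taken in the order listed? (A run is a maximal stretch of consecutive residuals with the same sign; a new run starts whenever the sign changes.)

6 runs

x=5: ŷ = 13 + 5·5 = 38; e = 37 − 38 = -1
x=6: ŷ = 13 + 5·6 = 43; e = 43.5 − 43 = 0.5
x=7: ŷ = 13 + 5·7 = 48; e = 51 − 48 = 3
x=8: ŷ = 13 + 5·8 = 53; e = 51.5 − 53 = -1.5
x=9: ŷ = 13 + 5·9 = 58; e = 56.5 − 58 = -1.5
x=10: ŷ = 13 + 5·10 = 63; e = 61.5 − 63 = -1.5
x=11: ŷ = 13 + 5·11 = 68; e = 71 − 68 = 3
x=12: ŷ = 13 + 5·12 = 73; e = 71.5 − 73 = -1.5
x=13: ŷ = 13 + 5·13 = 78; e = 78.5 − 78 = 0.5
Signs: − + + − − − + − +
Runs: −×1, +×2, −×3, +×1, −×1, +×1 → 6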